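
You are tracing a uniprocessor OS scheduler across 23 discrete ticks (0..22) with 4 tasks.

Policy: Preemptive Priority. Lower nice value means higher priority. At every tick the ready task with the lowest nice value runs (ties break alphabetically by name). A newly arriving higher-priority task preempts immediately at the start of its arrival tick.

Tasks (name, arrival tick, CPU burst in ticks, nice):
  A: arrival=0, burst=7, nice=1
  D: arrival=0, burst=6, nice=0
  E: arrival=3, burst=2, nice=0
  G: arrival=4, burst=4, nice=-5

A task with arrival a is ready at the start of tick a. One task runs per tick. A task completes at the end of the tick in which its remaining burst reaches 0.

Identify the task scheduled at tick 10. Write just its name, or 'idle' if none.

running at tick 10 = E

t=0: ready={A,D} → run D
t=1: ready={A,D} → run D
t=2: ready={A,D} → run D
t=3: ready={A,D,E} → run D
t=4: ready={A,D,E,G} → run G
t=5: ready={A,D,E,G} → run G
t=6: ready={A,D,E,G} → run G
t=7: ready={A,D,E,G} → run G
t=8: ready={A,D,E} → run D
t=9: ready={A,D,E} → run D
t=10: ready={A,E} → run E
t=11: ready={A,E} → run E
t=12: ready={A} → run A
t=13: ready={A} → run A
t=14: ready={A} → run A
t=15: ready={A} → run A
t=16: ready={A} → run A
t=17: ready={A} → run A
t=18: ready={A} → run A
t=19: (idle)
t=20: (idle)
t=21: (idle)
t=22: (idle)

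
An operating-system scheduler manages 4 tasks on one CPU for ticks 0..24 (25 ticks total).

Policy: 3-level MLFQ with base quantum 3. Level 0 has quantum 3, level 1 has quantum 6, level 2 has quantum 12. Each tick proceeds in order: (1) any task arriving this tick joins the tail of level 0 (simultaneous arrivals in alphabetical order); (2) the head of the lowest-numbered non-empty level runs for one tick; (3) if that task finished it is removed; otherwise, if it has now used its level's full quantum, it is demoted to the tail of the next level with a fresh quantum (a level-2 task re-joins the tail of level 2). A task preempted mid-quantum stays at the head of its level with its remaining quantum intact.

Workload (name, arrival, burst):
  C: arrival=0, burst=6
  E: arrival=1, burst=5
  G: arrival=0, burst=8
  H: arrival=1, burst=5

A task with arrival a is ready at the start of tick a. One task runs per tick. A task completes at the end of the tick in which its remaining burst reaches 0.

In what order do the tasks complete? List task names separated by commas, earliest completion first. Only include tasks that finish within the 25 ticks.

t=0: L0/L1/L2 = CG/-/- → run C
t=1: L0/L1/L2 = CGEH/-/- → run C
t=2: L0/L1/L2 = CGEH/-/- → run C
t=3: L0/L1/L2 = GEH/C/- → run G
t=4: L0/L1/L2 = GEH/C/- → run G
t=5: L0/L1/L2 = GEH/C/- → run G
t=6: L0/L1/L2 = EH/CG/- → run E
t=7: L0/L1/L2 = EH/CG/- → run E
t=8: L0/L1/L2 = EH/CG/- → run E
t=9: L0/L1/L2 = H/CGE/- → run H
t=10: L0/L1/L2 = H/CGE/- → run H
t=11: L0/L1/L2 = H/CGE/- → run H
t=12: L0/L1/L2 = -/CGEH/- → run C
t=13: L0/L1/L2 = -/CGEH/- → run C
t=14: L0/L1/L2 = -/CGEH/- → run C
t=15: L0/L1/L2 = -/GEH/- → run G
t=16: L0/L1/L2 = -/GEH/- → run G
t=17: L0/L1/L2 = -/GEH/- → run G
t=18: L0/L1/L2 = -/GEH/- → run G
t=19: L0/L1/L2 = -/GEH/- → run G
t=20: L0/L1/L2 = -/EH/- → run E
t=21: L0/L1/L2 = -/EH/- → run E
t=22: L0/L1/L2 = -/H/- → run H
t=23: L0/L1/L2 = -/H/- → run H
t=24: (idle)

completion order = C, G, E, H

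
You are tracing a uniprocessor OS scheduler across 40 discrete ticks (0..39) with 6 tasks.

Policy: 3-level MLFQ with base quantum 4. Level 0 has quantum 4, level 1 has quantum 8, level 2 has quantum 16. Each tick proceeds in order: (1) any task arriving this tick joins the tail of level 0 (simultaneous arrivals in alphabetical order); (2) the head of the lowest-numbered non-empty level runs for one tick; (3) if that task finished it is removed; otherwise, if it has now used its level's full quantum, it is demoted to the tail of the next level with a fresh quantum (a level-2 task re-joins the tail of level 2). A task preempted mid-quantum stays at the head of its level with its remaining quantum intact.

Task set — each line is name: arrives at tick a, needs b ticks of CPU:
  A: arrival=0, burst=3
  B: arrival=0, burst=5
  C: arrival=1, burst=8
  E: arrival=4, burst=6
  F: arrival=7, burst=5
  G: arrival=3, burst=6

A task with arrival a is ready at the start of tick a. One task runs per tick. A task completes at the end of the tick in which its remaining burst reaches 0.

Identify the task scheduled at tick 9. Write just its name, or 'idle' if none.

running at tick 9 = C

t=0: L0/L1/L2 = AB/-/- → run A
t=1: L0/L1/L2 = ABC/-/- → run A
t=2: L0/L1/L2 = ABC/-/- → run A
t=3: L0/L1/L2 = BCG/-/- → run B
t=4: L0/L1/L2 = BCGE/-/- → run B
t=5: L0/L1/L2 = BCGE/-/- → run B
t=6: L0/L1/L2 = BCGE/-/- → run B
t=7: L0/L1/L2 = CGEF/B/- → run C
t=8: L0/L1/L2 = CGEF/B/- → run C
t=9: L0/L1/L2 = CGEF/B/- → run C
t=10: L0/L1/L2 = CGEF/B/- → run C
t=11: L0/L1/L2 = GEF/BC/- → run G
t=12: L0/L1/L2 = GEF/BC/- → run G
t=13: L0/L1/L2 = GEF/BC/- → run G
t=14: L0/L1/L2 = GEF/BC/- → run G
t=15: L0/L1/L2 = EF/BCG/- → run E
t=16: L0/L1/L2 = EF/BCG/- → run E
t=17: L0/L1/L2 = EF/BCG/- → run E
t=18: L0/L1/L2 = EF/BCG/- → run E
t=19: L0/L1/L2 = F/BCGE/- → run F
t=20: L0/L1/L2 = F/BCGE/- → run F
t=21: L0/L1/L2 = F/BCGE/- → run F
t=22: L0/L1/L2 = F/BCGE/- → run F
t=23: L0/L1/L2 = -/BCGEF/- → run B
t=24: L0/L1/L2 = -/CGEF/- → run C
t=25: L0/L1/L2 = -/CGEF/- → run C
t=26: L0/L1/L2 = -/CGEF/- → run C
t=27: L0/L1/L2 = -/CGEF/- → run C
t=28: L0/L1/L2 = -/GEF/- → run G
t=29: L0/L1/L2 = -/GEF/- → run G
t=30: L0/L1/L2 = -/EF/- → run E
t=31: L0/L1/L2 = -/EF/- → run E
t=32: L0/L1/L2 = -/F/- → run F
t=33: (idle)
t=34: (idle)
t=35: (idle)
t=36: (idle)
t=37: (idle)
t=38: (idle)
t=39: (idle)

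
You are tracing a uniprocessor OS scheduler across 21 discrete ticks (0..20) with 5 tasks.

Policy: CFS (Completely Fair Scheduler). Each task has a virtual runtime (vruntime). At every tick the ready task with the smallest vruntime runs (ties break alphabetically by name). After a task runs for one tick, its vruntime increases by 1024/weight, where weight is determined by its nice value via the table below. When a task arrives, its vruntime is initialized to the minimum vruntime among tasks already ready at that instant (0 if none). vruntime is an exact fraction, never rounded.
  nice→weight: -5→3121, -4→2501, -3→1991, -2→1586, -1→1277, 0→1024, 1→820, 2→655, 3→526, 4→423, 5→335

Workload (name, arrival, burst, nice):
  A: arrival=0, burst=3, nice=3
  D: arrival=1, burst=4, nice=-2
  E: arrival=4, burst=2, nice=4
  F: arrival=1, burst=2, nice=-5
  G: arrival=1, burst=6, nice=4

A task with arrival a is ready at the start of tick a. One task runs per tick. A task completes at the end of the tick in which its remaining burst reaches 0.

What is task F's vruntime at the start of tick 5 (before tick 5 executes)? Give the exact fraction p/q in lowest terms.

t=0: vr[A=0] → run A
t=1: vr[A=512/263 D=512/263 F=512/263 G=512/263] → run A
t=2: vr[A=1024/263 D=512/263 F=512/263 G=512/263] → run D
t=3: vr[A=1024/263 D=540672/208559 F=512/263 G=512/263] → run F
t=4: vr[A=1024/263 D=540672/208559 E=512/263 F=1867264/820823 G=512/263] → run E
t=5: vr[A=1024/263 D=540672/208559 E=485888/111249 F=1867264/820823 G=512/263] → run G
t=6: vr[A=1024/263 D=540672/208559 E=485888/111249 F=1867264/820823 G=485888/111249] → run F
t=7: vr[A=1024/263 D=540672/208559 E=485888/111249 G=485888/111249] → run D
t=8: vr[A=1024/263 D=675328/208559 E=485888/111249 G=485888/111249] → run D
t=9: vr[A=1024/263 D=809984/208559 E=485888/111249 G=485888/111249] → run D
t=10: vr[A=1024/263 E=485888/111249 G=485888/111249] → run A
t=11: vr[E=485888/111249 G=485888/111249] → run E
t=12: vr[G=485888/111249] → run G
t=13: vr[G=755200/111249] → run G
t=14: vr[G=341504/37083] → run G
t=15: vr[G=1293824/111249] → run G
t=16: vr[G=1563136/111249] → run G
t=17: (idle)
t=18: (idle)
t=19: (idle)
t=20: (idle)

vruntime(F, start of tick 5) = 1867264/820823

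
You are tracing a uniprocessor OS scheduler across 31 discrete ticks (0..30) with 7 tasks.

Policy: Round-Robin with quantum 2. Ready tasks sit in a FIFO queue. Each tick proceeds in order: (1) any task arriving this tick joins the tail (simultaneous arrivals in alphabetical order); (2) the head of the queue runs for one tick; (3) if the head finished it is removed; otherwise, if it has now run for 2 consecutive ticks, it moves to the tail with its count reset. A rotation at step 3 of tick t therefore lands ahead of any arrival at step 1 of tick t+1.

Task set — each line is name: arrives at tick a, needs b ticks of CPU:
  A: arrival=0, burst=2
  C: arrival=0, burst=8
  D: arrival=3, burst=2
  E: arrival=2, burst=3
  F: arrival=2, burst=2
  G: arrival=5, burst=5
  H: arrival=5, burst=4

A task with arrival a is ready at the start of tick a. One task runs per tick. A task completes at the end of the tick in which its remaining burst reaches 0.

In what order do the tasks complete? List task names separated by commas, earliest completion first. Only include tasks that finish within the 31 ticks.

completion order = A, F, D, E, H, C, G

t=0: queue=[A,C] q_used=0 → run A
t=1: queue=[A,C] q_used=1 → run A
t=2: queue=[C,E,F] q_used=0 → run C
t=3: queue=[C,E,F,D] q_used=1 → run C
t=4: queue=[E,F,D,C] q_used=0 → run E
t=5: queue=[E,F,D,C,G,H] q_used=1 → run E
t=6: queue=[F,D,C,G,H,E] q_used=0 → run F
t=7: queue=[F,D,C,G,H,E] q_used=1 → run F
t=8: queue=[D,C,G,H,E] q_used=0 → run D
t=9: queue=[D,C,G,H,E] q_used=1 → run D
t=10: queue=[C,G,H,E] q_used=0 → run C
t=11: queue=[C,G,H,E] q_used=1 → run C
t=12: queue=[G,H,E,C] q_used=0 → run G
t=13: queue=[G,H,E,C] q_used=1 → run G
t=14: queue=[H,E,C,G] q_used=0 → run H
t=15: queue=[H,E,C,G] q_used=1 → run H
t=16: queue=[E,C,G,H] q_used=0 → run E
t=17: queue=[C,G,H] q_used=0 → run C
t=18: queue=[C,G,H] q_used=1 → run C
t=19: queue=[G,H,C] q_used=0 → run G
t=20: queue=[G,H,C] q_used=1 → run G
t=21: queue=[H,C,G] q_used=0 → run H
t=22: queue=[H,C,G] q_used=1 → run H
t=23: queue=[C,G] q_used=0 → run C
t=24: queue=[C,G] q_used=1 → run C
t=25: queue=[G] q_used=0 → run G
t=26: (idle)
t=27: (idle)
t=28: (idle)
t=29: (idle)
t=30: (idle)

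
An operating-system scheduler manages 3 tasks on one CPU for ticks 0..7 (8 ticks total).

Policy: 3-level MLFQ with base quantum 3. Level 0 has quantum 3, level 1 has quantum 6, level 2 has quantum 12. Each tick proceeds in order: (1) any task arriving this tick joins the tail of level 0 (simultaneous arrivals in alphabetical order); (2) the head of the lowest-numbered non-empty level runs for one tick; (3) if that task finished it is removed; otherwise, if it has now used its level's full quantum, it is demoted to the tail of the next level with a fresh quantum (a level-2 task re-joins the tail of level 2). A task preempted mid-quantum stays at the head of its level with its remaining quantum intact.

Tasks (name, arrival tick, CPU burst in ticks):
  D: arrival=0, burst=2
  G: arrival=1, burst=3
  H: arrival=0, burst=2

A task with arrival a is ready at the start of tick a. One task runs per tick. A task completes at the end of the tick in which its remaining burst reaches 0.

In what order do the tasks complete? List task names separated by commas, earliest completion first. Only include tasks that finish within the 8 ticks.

completion order = D, H, G

t=0: L0/L1/L2 = DH/-/- → run D
t=1: L0/L1/L2 = DHG/-/- → run D
t=2: L0/L1/L2 = HG/-/- → run H
t=3: L0/L1/L2 = HG/-/- → run H
t=4: L0/L1/L2 = G/-/- → run G
t=5: L0/L1/L2 = G/-/- → run G
t=6: L0/L1/L2 = G/-/- → run G
t=7: (idle)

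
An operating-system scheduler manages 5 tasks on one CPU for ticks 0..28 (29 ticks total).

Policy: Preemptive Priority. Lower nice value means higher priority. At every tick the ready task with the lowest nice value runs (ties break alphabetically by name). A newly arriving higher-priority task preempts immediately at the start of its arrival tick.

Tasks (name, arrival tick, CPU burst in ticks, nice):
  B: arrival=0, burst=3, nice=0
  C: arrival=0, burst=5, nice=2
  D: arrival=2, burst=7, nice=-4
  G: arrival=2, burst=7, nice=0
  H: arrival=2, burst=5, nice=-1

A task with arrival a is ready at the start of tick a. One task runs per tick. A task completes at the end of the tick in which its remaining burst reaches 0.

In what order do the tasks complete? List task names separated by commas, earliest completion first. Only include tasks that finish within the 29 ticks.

completion order = D, H, B, G, C

t=0: ready={B,C} → run B
t=1: ready={B,C} → run B
t=2: ready={B,C,D,G,H} → run D
t=3: ready={B,C,D,G,H} → run D
t=4: ready={B,C,D,G,H} → run D
t=5: ready={B,C,D,G,H} → run D
t=6: ready={B,C,D,G,H} → run D
t=7: ready={B,C,D,G,H} → run D
t=8: ready={B,C,D,G,H} → run D
t=9: ready={B,C,G,H} → run H
t=10: ready={B,C,G,H} → run H
t=11: ready={B,C,G,H} → run H
t=12: ready={B,C,G,H} → run H
t=13: ready={B,C,G,H} → run H
t=14: ready={B,C,G} → run B
t=15: ready={C,G} → run G
t=16: ready={C,G} → run G
t=17: ready={C,G} → run G
t=18: ready={C,G} → run G
t=19: ready={C,G} → run G
t=20: ready={C,G} → run G
t=21: ready={C,G} → run G
t=22: ready={C} → run C
t=23: ready={C} → run C
t=24: ready={C} → run C
t=25: ready={C} → run C
t=26: ready={C} → run C
t=27: (idle)
t=28: (idle)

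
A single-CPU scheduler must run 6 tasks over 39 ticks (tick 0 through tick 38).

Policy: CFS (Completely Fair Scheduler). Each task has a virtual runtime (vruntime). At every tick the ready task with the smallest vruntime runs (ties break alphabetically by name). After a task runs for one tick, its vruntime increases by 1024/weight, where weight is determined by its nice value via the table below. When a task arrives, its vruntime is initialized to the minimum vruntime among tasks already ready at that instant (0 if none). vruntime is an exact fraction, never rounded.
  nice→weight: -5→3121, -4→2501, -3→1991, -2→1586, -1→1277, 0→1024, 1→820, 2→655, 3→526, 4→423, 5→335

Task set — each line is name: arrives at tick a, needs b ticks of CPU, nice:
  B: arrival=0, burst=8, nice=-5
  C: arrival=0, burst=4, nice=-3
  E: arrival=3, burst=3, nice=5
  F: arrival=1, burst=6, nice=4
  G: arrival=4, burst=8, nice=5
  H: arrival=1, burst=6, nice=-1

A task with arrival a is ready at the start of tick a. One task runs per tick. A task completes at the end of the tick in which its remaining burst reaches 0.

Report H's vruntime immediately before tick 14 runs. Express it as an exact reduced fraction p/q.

vruntime(H, start of tick 14) = 2048/1277

t=0: vr[B=0 C=0] → run B
t=1: vr[B=1024/3121 C=0 F=0 H=0] → run C
t=2: vr[B=1024/3121 C=1024/1991 F=0 H=0] → run F
t=3: vr[B=1024/3121 C=1024/1991 E=0 F=1024/423 H=0] → run E
t=4: vr[B=1024/3121 C=1024/1991 E=1024/335 F=1024/423 G=0 H=0] → run G
t=5: vr[B=1024/3121 C=1024/1991 E=1024/335 F=1024/423 G=1024/335 H=0] → run H
t=6: vr[B=1024/3121 C=1024/1991 E=1024/335 F=1024/423 G=1024/335 H=1024/1277] → run B
t=7: vr[B=2048/3121 C=1024/1991 E=1024/335 F=1024/423 G=1024/335 H=1024/1277] → run C
t=8: vr[B=2048/3121 C=2048/1991 E=1024/335 F=1024/423 G=1024/335 H=1024/1277] → run B
t=9: vr[B=3072/3121 C=2048/1991 E=1024/335 F=1024/423 G=1024/335 H=1024/1277] → run H
t=10: vr[B=3072/3121 C=2048/1991 E=1024/335 F=1024/423 G=1024/335 H=2048/1277] → run B
t=11: vr[B=4096/3121 C=2048/1991 E=1024/335 F=1024/423 G=1024/335 H=2048/1277] → run C
t=12: vr[B=4096/3121 C=3072/1991 E=1024/335 F=1024/423 G=1024/335 H=2048/1277] → run B
t=13: vr[B=5120/3121 C=3072/1991 E=1024/335 F=1024/423 G=1024/335 H=2048/1277] → run C
t=14: vr[B=5120/3121 E=1024/335 F=1024/423 G=1024/335 H=2048/1277] → run H
t=15: vr[B=5120/3121 E=1024/335 F=1024/423 G=1024/335 H=3072/1277] → run B
t=16: vr[B=6144/3121 E=1024/335 F=1024/423 G=1024/335 H=3072/1277] → run B
t=17: vr[B=7168/3121 E=1024/335 F=1024/423 G=1024/335 H=3072/1277] → run B
t=18: vr[E=1024/335 F=1024/423 G=1024/335 H=3072/1277] → run H
t=19: vr[E=1024/335 F=1024/423 G=1024/335 H=4096/1277] → run F
t=20: vr[E=1024/335 F=2048/423 G=1024/335 H=4096/1277] → run E
t=21: vr[E=2048/335 F=2048/423 G=1024/335 H=4096/1277] → run G
t=22: vr[E=2048/335 F=2048/423 G=2048/335 H=4096/1277] → run H
t=23: vr[E=2048/335 F=2048/423 G=2048/335 H=5120/1277] → run H
t=24: vr[E=2048/335 F=2048/423 G=2048/335] → run F
t=25: vr[E=2048/335 F=1024/141 G=2048/335] → run E
t=26: vr[F=1024/141 G=2048/335] → run G
t=27: vr[F=1024/141 G=3072/335] → run F
t=28: vr[F=4096/423 G=3072/335] → run G
t=29: vr[F=4096/423 G=4096/335] → run F
t=30: vr[F=5120/423 G=4096/335] → run F
t=31: vr[G=4096/335] → run G
t=32: vr[G=1024/67] → run G
t=33: vr[G=6144/335] → run G
t=34: vr[G=7168/335] → run G
t=35: (idle)
t=36: (idle)
t=37: (idle)
t=38: (idle)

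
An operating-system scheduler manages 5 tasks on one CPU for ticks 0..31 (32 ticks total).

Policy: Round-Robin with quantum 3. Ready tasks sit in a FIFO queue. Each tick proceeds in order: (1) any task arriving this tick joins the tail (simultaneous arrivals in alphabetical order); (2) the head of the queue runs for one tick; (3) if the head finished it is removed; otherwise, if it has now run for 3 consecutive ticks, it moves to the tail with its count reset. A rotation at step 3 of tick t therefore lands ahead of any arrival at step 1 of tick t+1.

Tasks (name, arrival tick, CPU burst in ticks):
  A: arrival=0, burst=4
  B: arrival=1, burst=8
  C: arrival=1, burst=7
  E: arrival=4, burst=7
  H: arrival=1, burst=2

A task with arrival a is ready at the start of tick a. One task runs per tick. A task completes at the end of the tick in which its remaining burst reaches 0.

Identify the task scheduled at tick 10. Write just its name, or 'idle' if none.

running at tick 10 = H

t=0: queue=[A] q_used=0 → run A
t=1: queue=[A,B,C,H] q_used=1 → run A
t=2: queue=[A,B,C,H] q_used=2 → run A
t=3: queue=[B,C,H,A] q_used=0 → run B
t=4: queue=[B,C,H,A,E] q_used=1 → run B
t=5: queue=[B,C,H,A,E] q_used=2 → run B
t=6: queue=[C,H,A,E,B] q_used=0 → run C
t=7: queue=[C,H,A,E,B] q_used=1 → run C
t=8: queue=[C,H,A,E,B] q_used=2 → run C
t=9: queue=[H,A,E,B,C] q_used=0 → run H
t=10: queue=[H,A,E,B,C] q_used=1 → run H
t=11: queue=[A,E,B,C] q_used=0 → run A
t=12: queue=[E,B,C] q_used=0 → run E
t=13: queue=[E,B,C] q_used=1 → run E
t=14: queue=[E,B,C] q_used=2 → run E
t=15: queue=[B,C,E] q_used=0 → run B
t=16: queue=[B,C,E] q_used=1 → run B
t=17: queue=[B,C,E] q_used=2 → run B
t=18: queue=[C,E,B] q_used=0 → run C
t=19: queue=[C,E,B] q_used=1 → run C
t=20: queue=[C,E,B] q_used=2 → run C
t=21: queue=[E,B,C] q_used=0 → run E
t=22: queue=[E,B,C] q_used=1 → run E
t=23: queue=[E,B,C] q_used=2 → run E
t=24: queue=[B,C,E] q_used=0 → run B
t=25: queue=[B,C,E] q_used=1 → run B
t=26: queue=[C,E] q_used=0 → run C
t=27: queue=[E] q_used=0 → run E
t=28: (idle)
t=29: (idle)
t=30: (idle)
t=31: (idle)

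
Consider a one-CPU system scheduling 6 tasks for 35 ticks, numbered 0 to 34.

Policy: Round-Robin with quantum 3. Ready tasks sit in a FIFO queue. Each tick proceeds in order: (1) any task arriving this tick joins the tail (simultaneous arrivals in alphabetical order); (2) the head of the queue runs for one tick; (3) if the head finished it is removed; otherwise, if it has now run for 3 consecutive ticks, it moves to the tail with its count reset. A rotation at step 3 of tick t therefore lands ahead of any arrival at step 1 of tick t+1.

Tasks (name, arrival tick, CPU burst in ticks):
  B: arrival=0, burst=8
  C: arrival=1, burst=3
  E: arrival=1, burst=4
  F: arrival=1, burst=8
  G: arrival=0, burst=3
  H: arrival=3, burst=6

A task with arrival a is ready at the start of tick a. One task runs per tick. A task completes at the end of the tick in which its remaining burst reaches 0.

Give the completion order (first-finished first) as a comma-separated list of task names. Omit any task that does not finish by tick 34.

t=0: queue=[B,G] q_used=0 → run B
t=1: queue=[B,G,C,E,F] q_used=1 → run B
t=2: queue=[B,G,C,E,F] q_used=2 → run B
t=3: queue=[G,C,E,F,B,H] q_used=0 → run G
t=4: queue=[G,C,E,F,B,H] q_used=1 → run G
t=5: queue=[G,C,E,F,B,H] q_used=2 → run G
t=6: queue=[C,E,F,B,H] q_used=0 → run C
t=7: queue=[C,E,F,B,H] q_used=1 → run C
t=8: queue=[C,E,F,B,H] q_used=2 → run C
t=9: queue=[E,F,B,H] q_used=0 → run E
t=10: queue=[E,F,B,H] q_used=1 → run E
t=11: queue=[E,F,B,H] q_used=2 → run E
t=12: queue=[F,B,H,E] q_used=0 → run F
t=13: queue=[F,B,H,E] q_used=1 → run F
t=14: queue=[F,B,H,E] q_used=2 → run F
t=15: queue=[B,H,E,F] q_used=0 → run B
t=16: queue=[B,H,E,F] q_used=1 → run B
t=17: queue=[B,H,E,F] q_used=2 → run B
t=18: queue=[H,E,F,B] q_used=0 → run H
t=19: queue=[H,E,F,B] q_used=1 → run H
t=20: queue=[H,E,F,B] q_used=2 → run H
t=21: queue=[E,F,B,H] q_used=0 → run E
t=22: queue=[F,B,H] q_used=0 → run F
t=23: queue=[F,B,H] q_used=1 → run F
t=24: queue=[F,B,H] q_used=2 → run F
t=25: queue=[B,H,F] q_used=0 → run B
t=26: queue=[B,H,F] q_used=1 → run B
t=27: queue=[H,F] q_used=0 → run H
t=28: queue=[H,F] q_used=1 → run H
t=29: queue=[H,F] q_used=2 → run H
t=30: queue=[F] q_used=0 → run F
t=31: queue=[F] q_used=1 → run F
t=32: (idle)
t=33: (idle)
t=34: (idle)

completion order = G, C, E, B, H, F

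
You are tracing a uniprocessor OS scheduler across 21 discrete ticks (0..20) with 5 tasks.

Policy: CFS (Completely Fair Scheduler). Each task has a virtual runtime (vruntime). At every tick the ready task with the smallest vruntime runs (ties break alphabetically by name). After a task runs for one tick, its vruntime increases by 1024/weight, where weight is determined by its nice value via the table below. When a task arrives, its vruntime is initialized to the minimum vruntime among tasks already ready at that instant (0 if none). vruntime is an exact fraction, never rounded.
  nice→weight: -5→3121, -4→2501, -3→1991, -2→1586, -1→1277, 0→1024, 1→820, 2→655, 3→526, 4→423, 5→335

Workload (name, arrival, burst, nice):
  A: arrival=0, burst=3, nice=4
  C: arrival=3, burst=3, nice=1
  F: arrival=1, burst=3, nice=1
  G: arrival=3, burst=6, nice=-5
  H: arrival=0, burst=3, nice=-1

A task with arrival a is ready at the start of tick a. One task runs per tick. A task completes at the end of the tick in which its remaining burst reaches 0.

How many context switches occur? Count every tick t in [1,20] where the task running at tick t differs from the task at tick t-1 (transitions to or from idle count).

context switches = 18

t=0: vr[A=0 H=0] → run A
t=1: vr[A=1024/423 F=0 H=0] → run F
t=2: vr[A=1024/423 F=256/205 H=0] → run H
t=3: vr[A=1024/423 C=1024/1277 F=256/205 G=1024/1277 H=1024/1277] → run C
t=4: vr[A=1024/423 C=536832/261785 F=256/205 G=1024/1277 H=1024/1277] → run G
t=5: vr[A=1024/423 C=536832/261785 F=256/205 G=4503552/3985517 H=1024/1277] → run H
t=6: vr[A=1024/423 C=536832/261785 F=256/205 G=4503552/3985517 H=2048/1277] → run G
t=7: vr[A=1024/423 C=536832/261785 F=256/205 G=5811200/3985517 H=2048/1277] → run F
t=8: vr[A=1024/423 C=536832/261785 F=512/205 G=5811200/3985517 H=2048/1277] → run G
t=9: vr[A=1024/423 C=536832/261785 F=512/205 G=7118848/3985517 H=2048/1277] → run H
t=10: vr[A=1024/423 C=536832/261785 F=512/205 G=7118848/3985517] → run G
t=11: vr[A=1024/423 C=536832/261785 F=512/205 G=8426496/3985517] → run C
t=12: vr[A=1024/423 C=863744/261785 F=512/205 G=8426496/3985517] → run G
t=13: vr[A=1024/423 C=863744/261785 F=512/205 G=9734144/3985517] → run A
t=14: vr[A=2048/423 C=863744/261785 F=512/205 G=9734144/3985517] → run G
t=15: vr[A=2048/423 C=863744/261785 F=512/205] → run F
t=16: vr[A=2048/423 C=863744/261785] → run C
t=17: vr[A=2048/423] → run A
t=18: (idle)
t=19: (idle)
t=20: (idle)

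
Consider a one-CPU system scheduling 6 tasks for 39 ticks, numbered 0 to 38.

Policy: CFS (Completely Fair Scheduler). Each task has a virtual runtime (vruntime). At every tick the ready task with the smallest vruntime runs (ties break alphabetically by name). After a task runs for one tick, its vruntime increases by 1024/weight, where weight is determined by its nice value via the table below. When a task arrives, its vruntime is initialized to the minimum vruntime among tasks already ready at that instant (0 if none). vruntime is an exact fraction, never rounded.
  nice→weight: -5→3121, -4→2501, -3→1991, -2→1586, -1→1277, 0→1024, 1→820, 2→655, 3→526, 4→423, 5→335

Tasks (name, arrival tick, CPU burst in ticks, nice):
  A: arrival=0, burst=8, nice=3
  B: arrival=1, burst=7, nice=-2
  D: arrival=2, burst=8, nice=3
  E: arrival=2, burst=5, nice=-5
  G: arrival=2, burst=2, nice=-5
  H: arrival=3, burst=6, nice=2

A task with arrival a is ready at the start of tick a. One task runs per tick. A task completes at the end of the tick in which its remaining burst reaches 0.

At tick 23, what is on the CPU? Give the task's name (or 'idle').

running at tick 23 = D

t=0: vr[A=0] → run A
t=1: vr[A=512/263 B=512/263] → run A
t=2: vr[A=1024/263 B=512/263 D=512/263 E=512/263 G=512/263] → run B
t=3: vr[A=1024/263 B=540672/208559 D=512/263 E=512/263 G=512/263 H=512/263] → run D
t=4: vr[A=1024/263 B=540672/208559 D=1024/263 E=512/263 G=512/263 H=512/263] → run E
t=5: vr[A=1024/263 B=540672/208559 D=1024/263 E=1867264/820823 G=512/263 H=512/263] → run G
t=6: vr[A=1024/263 B=540672/208559 D=1024/263 E=1867264/820823 G=1867264/820823 H=512/263] → run H
t=7: vr[A=1024/263 B=540672/208559 D=1024/263 E=1867264/820823 G=1867264/820823 H=604672/172265] → run E
t=8: vr[A=1024/263 B=540672/208559 D=1024/263 E=2136576/820823 G=1867264/820823 H=604672/172265] → run G
t=9: vr[A=1024/263 B=540672/208559 D=1024/263 E=2136576/820823 H=604672/172265] → run B
t=10: vr[A=1024/263 B=675328/208559 D=1024/263 E=2136576/820823 H=604672/172265] → run E
t=11: vr[A=1024/263 B=675328/208559 D=1024/263 E=2405888/820823 H=604672/172265] → run E
t=12: vr[A=1024/263 B=675328/208559 D=1024/263 E=2675200/820823 H=604672/172265] → run B
t=13: vr[A=1024/263 B=809984/208559 D=1024/263 E=2675200/820823 H=604672/172265] → run E
t=14: vr[A=1024/263 B=809984/208559 D=1024/263 H=604672/172265] → run H
t=15: vr[A=1024/263 B=809984/208559 D=1024/263 H=873984/172265] → run B
t=16: vr[A=1024/263 B=944640/208559 D=1024/263 H=873984/172265] → run A
t=17: vr[A=1536/263 B=944640/208559 D=1024/263 H=873984/172265] → run D
t=18: vr[A=1536/263 B=944640/208559 D=1536/263 H=873984/172265] → run B
t=19: vr[A=1536/263 B=1079296/208559 D=1536/263 H=873984/172265] → run H
t=20: vr[A=1536/263 B=1079296/208559 D=1536/263 H=1143296/172265] → run B
t=21: vr[A=1536/263 B=1213952/208559 D=1536/263 H=1143296/172265] → run B
t=22: vr[A=1536/263 D=1536/263 H=1143296/172265] → run A
t=23: vr[A=2048/263 D=1536/263 H=1143296/172265] → run D
t=24: vr[A=2048/263 D=2048/263 H=1143296/172265] → run H
t=25: vr[A=2048/263 D=2048/263 H=1412608/172265] → run A
t=26: vr[A=2560/263 D=2048/263 H=1412608/172265] → run D
t=27: vr[A=2560/263 D=2560/263 H=1412608/172265] → run H
t=28: vr[A=2560/263 D=2560/263 H=336384/34453] → run A
t=29: vr[A=3072/263 D=2560/263 H=336384/34453] → run D
t=30: vr[A=3072/263 D=3072/263 H=336384/34453] → run H
t=31: vr[A=3072/263 D=3072/263] → run A
t=32: vr[A=3584/263 D=3072/263] → run D
t=33: vr[A=3584/263 D=3584/263] → run A
t=34: vr[D=3584/263] → run D
t=35: vr[D=4096/263] → run D
t=36: (idle)
t=37: (idle)
t=38: (idle)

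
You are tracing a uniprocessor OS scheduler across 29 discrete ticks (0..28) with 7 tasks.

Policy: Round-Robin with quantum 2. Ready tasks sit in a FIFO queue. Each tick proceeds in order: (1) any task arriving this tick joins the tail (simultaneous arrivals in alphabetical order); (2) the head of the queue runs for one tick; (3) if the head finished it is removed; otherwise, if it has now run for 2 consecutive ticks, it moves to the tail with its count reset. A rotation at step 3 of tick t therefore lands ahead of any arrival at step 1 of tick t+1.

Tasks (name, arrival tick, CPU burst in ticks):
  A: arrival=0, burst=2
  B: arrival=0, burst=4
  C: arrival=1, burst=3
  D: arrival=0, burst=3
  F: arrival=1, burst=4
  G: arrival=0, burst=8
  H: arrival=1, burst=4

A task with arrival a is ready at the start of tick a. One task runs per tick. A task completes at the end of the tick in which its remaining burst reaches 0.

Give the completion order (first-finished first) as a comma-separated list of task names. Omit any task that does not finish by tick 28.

completion order = A, B, D, C, F, H, G

t=0: queue=[A,B,D,G] q_used=0 → run A
t=1: queue=[A,B,D,G,C,F,H] q_used=1 → run A
t=2: queue=[B,D,G,C,F,H] q_used=0 → run B
t=3: queue=[B,D,G,C,F,H] q_used=1 → run B
t=4: queue=[D,G,C,F,H,B] q_used=0 → run D
t=5: queue=[D,G,C,F,H,B] q_used=1 → run D
t=6: queue=[G,C,F,H,B,D] q_used=0 → run G
t=7: queue=[G,C,F,H,B,D] q_used=1 → run G
t=8: queue=[C,F,H,B,D,G] q_used=0 → run C
t=9: queue=[C,F,H,B,D,G] q_used=1 → run C
t=10: queue=[F,H,B,D,G,C] q_used=0 → run F
t=11: queue=[F,H,B,D,G,C] q_used=1 → run F
t=12: queue=[H,B,D,G,C,F] q_used=0 → run H
t=13: queue=[H,B,D,G,C,F] q_used=1 → run H
t=14: queue=[B,D,G,C,F,H] q_used=0 → run B
t=15: queue=[B,D,G,C,F,H] q_used=1 → run B
t=16: queue=[D,G,C,F,H] q_used=0 → run D
t=17: queue=[G,C,F,H] q_used=0 → run G
t=18: queue=[G,C,F,H] q_used=1 → run G
t=19: queue=[C,F,H,G] q_used=0 → run C
t=20: queue=[F,H,G] q_used=0 → run F
t=21: queue=[F,H,G] q_used=1 → run F
t=22: queue=[H,G] q_used=0 → run H
t=23: queue=[H,G] q_used=1 → run H
t=24: queue=[G] q_used=0 → run G
t=25: queue=[G] q_used=1 → run G
t=26: queue=[G] q_used=0 → run G
t=27: queue=[G] q_used=1 → run G
t=28: (idle)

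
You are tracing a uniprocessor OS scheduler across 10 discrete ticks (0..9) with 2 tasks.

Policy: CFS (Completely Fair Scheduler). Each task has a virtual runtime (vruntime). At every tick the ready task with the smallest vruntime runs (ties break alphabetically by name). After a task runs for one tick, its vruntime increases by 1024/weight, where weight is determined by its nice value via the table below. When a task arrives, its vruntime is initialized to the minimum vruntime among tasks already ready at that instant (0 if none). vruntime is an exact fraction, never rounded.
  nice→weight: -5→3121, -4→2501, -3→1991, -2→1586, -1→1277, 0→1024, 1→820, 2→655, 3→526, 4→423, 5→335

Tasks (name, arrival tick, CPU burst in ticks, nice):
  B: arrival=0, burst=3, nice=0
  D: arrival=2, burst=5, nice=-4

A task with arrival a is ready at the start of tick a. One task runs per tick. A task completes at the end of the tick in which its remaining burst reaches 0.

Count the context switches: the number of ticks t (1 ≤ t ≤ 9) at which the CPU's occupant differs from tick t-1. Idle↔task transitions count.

context switches = 2

t=0: vr[B=0] → run B
t=1: vr[B=1] → run B
t=2: vr[B=2 D=2] → run B
t=3: vr[D=2] → run D
t=4: vr[D=6026/2501] → run D
t=5: vr[D=7050/2501] → run D
t=6: vr[D=8074/2501] → run D
t=7: vr[D=9098/2501] → run D
t=8: (idle)
t=9: (idle)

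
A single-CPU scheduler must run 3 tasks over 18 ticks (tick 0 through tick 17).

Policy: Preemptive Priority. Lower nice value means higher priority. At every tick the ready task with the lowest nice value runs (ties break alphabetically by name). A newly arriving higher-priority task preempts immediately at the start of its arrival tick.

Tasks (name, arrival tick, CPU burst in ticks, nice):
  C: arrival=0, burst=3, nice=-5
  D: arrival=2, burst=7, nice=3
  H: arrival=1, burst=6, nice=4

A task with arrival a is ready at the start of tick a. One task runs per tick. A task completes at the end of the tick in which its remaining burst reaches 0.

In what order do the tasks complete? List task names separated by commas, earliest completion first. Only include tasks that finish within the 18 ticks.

t=0: ready={C} → run C
t=1: ready={C,H} → run C
t=2: ready={C,D,H} → run C
t=3: ready={D,H} → run D
t=4: ready={D,H} → run D
t=5: ready={D,H} → run D
t=6: ready={D,H} → run D
t=7: ready={D,H} → run D
t=8: ready={D,H} → run D
t=9: ready={D,H} → run D
t=10: ready={H} → run H
t=11: ready={H} → run H
t=12: ready={H} → run H
t=13: ready={H} → run H
t=14: ready={H} → run H
t=15: ready={H} → run H
t=16: (idle)
t=17: (idle)

completion order = C, D, H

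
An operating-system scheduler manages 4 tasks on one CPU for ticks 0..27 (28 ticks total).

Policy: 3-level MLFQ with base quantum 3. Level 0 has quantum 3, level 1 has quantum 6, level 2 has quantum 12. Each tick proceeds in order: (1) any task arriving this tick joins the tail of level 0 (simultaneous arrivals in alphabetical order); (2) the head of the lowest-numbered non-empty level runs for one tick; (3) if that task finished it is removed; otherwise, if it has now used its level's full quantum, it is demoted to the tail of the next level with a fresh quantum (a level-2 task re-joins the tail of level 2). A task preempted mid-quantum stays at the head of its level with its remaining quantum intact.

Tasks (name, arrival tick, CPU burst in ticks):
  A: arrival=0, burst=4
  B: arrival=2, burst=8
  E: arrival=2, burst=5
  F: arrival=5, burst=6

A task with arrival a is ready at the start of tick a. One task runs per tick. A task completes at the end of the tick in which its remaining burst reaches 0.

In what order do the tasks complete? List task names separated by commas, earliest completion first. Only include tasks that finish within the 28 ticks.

completion order = A, B, E, F

t=0: L0/L1/L2 = A/-/- → run A
t=1: L0/L1/L2 = A/-/- → run A
t=2: L0/L1/L2 = ABE/-/- → run A
t=3: L0/L1/L2 = BE/A/- → run B
t=4: L0/L1/L2 = BE/A/- → run B
t=5: L0/L1/L2 = BEF/A/- → run B
t=6: L0/L1/L2 = EF/AB/- → run E
t=7: L0/L1/L2 = EF/AB/- → run E
t=8: L0/L1/L2 = EF/AB/- → run E
t=9: L0/L1/L2 = F/ABE/- → run F
t=10: L0/L1/L2 = F/ABE/- → run F
t=11: L0/L1/L2 = F/ABE/- → run F
t=12: L0/L1/L2 = -/ABEF/- → run A
t=13: L0/L1/L2 = -/BEF/- → run B
t=14: L0/L1/L2 = -/BEF/- → run B
t=15: L0/L1/L2 = -/BEF/- → run B
t=16: L0/L1/L2 = -/BEF/- → run B
t=17: L0/L1/L2 = -/BEF/- → run B
t=18: L0/L1/L2 = -/EF/- → run E
t=19: L0/L1/L2 = -/EF/- → run E
t=20: L0/L1/L2 = -/F/- → run F
t=21: L0/L1/L2 = -/F/- → run F
t=22: L0/L1/L2 = -/F/- → run F
t=23: (idle)
t=24: (idle)
t=25: (idle)
t=26: (idle)
t=27: (idle)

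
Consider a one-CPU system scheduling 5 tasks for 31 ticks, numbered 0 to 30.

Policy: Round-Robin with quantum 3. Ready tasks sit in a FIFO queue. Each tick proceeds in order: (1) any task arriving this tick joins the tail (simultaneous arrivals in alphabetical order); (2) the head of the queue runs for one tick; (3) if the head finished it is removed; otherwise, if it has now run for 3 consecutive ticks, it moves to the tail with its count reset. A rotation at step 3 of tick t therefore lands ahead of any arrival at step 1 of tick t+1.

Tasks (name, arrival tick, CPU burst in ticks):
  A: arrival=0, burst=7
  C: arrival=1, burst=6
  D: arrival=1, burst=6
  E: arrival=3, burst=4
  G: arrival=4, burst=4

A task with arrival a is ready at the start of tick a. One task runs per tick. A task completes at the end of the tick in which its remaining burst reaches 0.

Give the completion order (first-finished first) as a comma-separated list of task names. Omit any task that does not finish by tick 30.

completion order = C, D, A, E, G

t=0: queue=[A] q_used=0 → run A
t=1: queue=[A,C,D] q_used=1 → run A
t=2: queue=[A,C,D] q_used=2 → run A
t=3: queue=[C,D,A,E] q_used=0 → run C
t=4: queue=[C,D,A,E,G] q_used=1 → run C
t=5: queue=[C,D,A,E,G] q_used=2 → run C
t=6: queue=[D,A,E,G,C] q_used=0 → run D
t=7: queue=[D,A,E,G,C] q_used=1 → run D
t=8: queue=[D,A,E,G,C] q_used=2 → run D
t=9: queue=[A,E,G,C,D] q_used=0 → run A
t=10: queue=[A,E,G,C,D] q_used=1 → run A
t=11: queue=[A,E,G,C,D] q_used=2 → run A
t=12: queue=[E,G,C,D,A] q_used=0 → run E
t=13: queue=[E,G,C,D,A] q_used=1 → run E
t=14: queue=[E,G,C,D,A] q_used=2 → run E
t=15: queue=[G,C,D,A,E] q_used=0 → run G
t=16: queue=[G,C,D,A,E] q_used=1 → run G
t=17: queue=[G,C,D,A,E] q_used=2 → run G
t=18: queue=[C,D,A,E,G] q_used=0 → run C
t=19: queue=[C,D,A,E,G] q_used=1 → run C
t=20: queue=[C,D,A,E,G] q_used=2 → run C
t=21: queue=[D,A,E,G] q_used=0 → run D
t=22: queue=[D,A,E,G] q_used=1 → run D
t=23: queue=[D,A,E,G] q_used=2 → run D
t=24: queue=[A,E,G] q_used=0 → run A
t=25: queue=[E,G] q_used=0 → run E
t=26: queue=[G] q_used=0 → run G
t=27: (idle)
t=28: (idle)
t=29: (idle)
t=30: (idle)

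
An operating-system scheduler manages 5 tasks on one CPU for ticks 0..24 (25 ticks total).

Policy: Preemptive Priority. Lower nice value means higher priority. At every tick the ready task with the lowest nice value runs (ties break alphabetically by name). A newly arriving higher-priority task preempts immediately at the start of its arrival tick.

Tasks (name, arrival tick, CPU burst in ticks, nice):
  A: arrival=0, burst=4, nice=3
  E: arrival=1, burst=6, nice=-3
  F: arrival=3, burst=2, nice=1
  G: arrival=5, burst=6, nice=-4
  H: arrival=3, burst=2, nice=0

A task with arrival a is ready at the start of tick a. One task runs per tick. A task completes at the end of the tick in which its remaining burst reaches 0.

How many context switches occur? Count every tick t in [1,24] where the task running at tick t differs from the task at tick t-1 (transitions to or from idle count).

t=0: ready={A} → run A
t=1: ready={A,E} → run E
t=2: ready={A,E} → run E
t=3: ready={A,E,F,H} → run E
t=4: ready={A,E,F,H} → run E
t=5: ready={A,E,F,G,H} → run G
t=6: ready={A,E,F,G,H} → run G
t=7: ready={A,E,F,G,H} → run G
t=8: ready={A,E,F,G,H} → run G
t=9: ready={A,E,F,G,H} → run G
t=10: ready={A,E,F,G,H} → run G
t=11: ready={A,E,F,H} → run E
t=12: ready={A,E,F,H} → run E
t=13: ready={A,F,H} → run H
t=14: ready={A,F,H} → run H
t=15: ready={A,F} → run F
t=16: ready={A,F} → run F
t=17: ready={A} → run A
t=18: ready={A} → run A
t=19: ready={A} → run A
t=20: (idle)
t=21: (idle)
t=22: (idle)
t=23: (idle)
t=24: (idle)

context switches = 7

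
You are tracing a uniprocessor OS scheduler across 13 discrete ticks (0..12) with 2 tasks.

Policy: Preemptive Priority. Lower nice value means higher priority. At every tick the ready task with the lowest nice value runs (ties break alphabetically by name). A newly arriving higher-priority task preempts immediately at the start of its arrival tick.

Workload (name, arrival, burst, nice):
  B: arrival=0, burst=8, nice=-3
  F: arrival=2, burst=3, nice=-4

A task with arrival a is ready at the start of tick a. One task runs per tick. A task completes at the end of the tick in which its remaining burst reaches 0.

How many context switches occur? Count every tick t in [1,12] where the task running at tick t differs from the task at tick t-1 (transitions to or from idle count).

t=0: ready={B} → run B
t=1: ready={B} → run B
t=2: ready={B,F} → run F
t=3: ready={B,F} → run F
t=4: ready={B,F} → run F
t=5: ready={B} → run B
t=6: ready={B} → run B
t=7: ready={B} → run B
t=8: ready={B} → run B
t=9: ready={B} → run B
t=10: ready={B} → run B
t=11: (idle)
t=12: (idle)

context switches = 3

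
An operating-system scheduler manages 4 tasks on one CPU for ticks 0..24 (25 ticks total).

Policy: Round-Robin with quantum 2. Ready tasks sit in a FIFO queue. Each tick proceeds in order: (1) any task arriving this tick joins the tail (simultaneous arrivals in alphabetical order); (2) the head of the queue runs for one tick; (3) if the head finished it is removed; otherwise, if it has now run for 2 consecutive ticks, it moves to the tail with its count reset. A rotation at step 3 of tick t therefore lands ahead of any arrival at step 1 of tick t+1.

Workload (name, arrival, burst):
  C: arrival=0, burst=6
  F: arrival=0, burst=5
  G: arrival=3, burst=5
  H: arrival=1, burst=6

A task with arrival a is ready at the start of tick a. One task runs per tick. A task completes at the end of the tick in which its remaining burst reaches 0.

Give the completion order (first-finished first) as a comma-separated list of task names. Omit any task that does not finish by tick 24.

t=0: queue=[C,F] q_used=0 → run C
t=1: queue=[C,F,H] q_used=1 → run C
t=2: queue=[F,H,C] q_used=0 → run F
t=3: queue=[F,H,C,G] q_used=1 → run F
t=4: queue=[H,C,G,F] q_used=0 → run H
t=5: queue=[H,C,G,F] q_used=1 → run H
t=6: queue=[C,G,F,H] q_used=0 → run C
t=7: queue=[C,G,F,H] q_used=1 → run C
t=8: queue=[G,F,H,C] q_used=0 → run G
t=9: queue=[G,F,H,C] q_used=1 → run G
t=10: queue=[F,H,C,G] q_used=0 → run F
t=11: queue=[F,H,C,G] q_used=1 → run F
t=12: queue=[H,C,G,F] q_used=0 → run H
t=13: queue=[H,C,G,F] q_used=1 → run H
t=14: queue=[C,G,F,H] q_used=0 → run C
t=15: queue=[C,G,F,H] q_used=1 → run C
t=16: queue=[G,F,H] q_used=0 → run G
t=17: queue=[G,F,H] q_used=1 → run G
t=18: queue=[F,H,G] q_used=0 → run F
t=19: queue=[H,G] q_used=0 → run H
t=20: queue=[H,G] q_used=1 → run H
t=21: queue=[G] q_used=0 → run G
t=22: (idle)
t=23: (idle)
t=24: (idle)

completion order = C, F, H, G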